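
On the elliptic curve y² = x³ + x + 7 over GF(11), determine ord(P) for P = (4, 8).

2P: tangent at (4, 8): λ = (3·4² + 1)/(2·8) ≡ 5/5. 5⁻¹ ≡ 9 (mod 11) since 5·9 = 45 ≡ 1, so λ ≡ 5·9 ≡ 1.
  x = λ² - 4 - 4 = 1 - 8 ≡ 4; y = λ·(4 - 4) - 8 ≡ 3. → (4, 3)
3P: (4, 3) + (4, 8): same x and y₁ ≡ -y₂, so the sum is O.
3P = O, so the order is 3.

3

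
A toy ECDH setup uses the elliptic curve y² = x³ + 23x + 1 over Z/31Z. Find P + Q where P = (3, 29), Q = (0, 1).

(29, 28)

(3, 29) + (0, 1). λ = (1 - 29)/(0 - 3) ≡ 3/28 mod 31. 28⁻¹ ≡ 10 (mod 31), so λ ≡ 30.
  x = λ² - 3 - 0 = 900 - 3 ≡ 29; y = λ·(3 - 29) - 29 ≡ 28. → (29, 28)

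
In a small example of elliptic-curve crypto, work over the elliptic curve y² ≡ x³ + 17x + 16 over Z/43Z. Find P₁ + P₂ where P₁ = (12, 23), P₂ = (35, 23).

(39, 20)

(12, 23) + (35, 23). λ = (23 - 23)/(35 - 12) ≡ 0/23 mod 43. 23⁻¹ ≡ 15 (mod 43) since 23·15 = 345 ≡ 1, so λ ≡ 0.
  x = λ² - 12 - 35 = 0 - 47 ≡ 39; y = λ·(12 - 39) - 23 ≡ 20. → (39, 20)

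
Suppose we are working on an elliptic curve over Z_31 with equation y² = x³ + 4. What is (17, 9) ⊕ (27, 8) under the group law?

(27, 23)

(17, 9) + (27, 8). λ = (8 - 9)/(27 - 17) ≡ 30/10 mod 31. 10⁻¹ ≡ 28 (mod 31), so λ ≡ 3.
  x = λ² - 17 - 27 = 9 - 44 ≡ 27; y = λ·(17 - 27) - 9 ≡ 23. → (27, 23)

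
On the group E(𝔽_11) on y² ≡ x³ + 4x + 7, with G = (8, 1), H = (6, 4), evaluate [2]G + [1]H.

(1, 10)

First 2G:
Repeated addition: build up to 2G.
2G: tangent at (8, 1): λ = (3·8² + 4)/(2·1) ≡ 9/2. 2⁻¹ ≡ 6 (mod 11) since 2·6 = 12 ≡ 1, so λ ≡ 9·6 ≡ 10.
  x = λ² - 8 - 8 = 100 - 16 ≡ 7; y = λ·(8 - 7) - 1 ≡ 9. → (7, 9)
2G = (7, 9).
Finally 2G + H:
(7, 9) + (6, 4). λ = (4 - 9)/(6 - 7) ≡ 6/10 mod 11. 10⁻¹ ≡ 10 (mod 11) since 10·10 = 100 ≡ 1, so λ ≡ 5.
  x = λ² - 7 - 6 = 25 - 13 ≡ 1; y = λ·(7 - 1) - 9 ≡ 10. → (1, 10)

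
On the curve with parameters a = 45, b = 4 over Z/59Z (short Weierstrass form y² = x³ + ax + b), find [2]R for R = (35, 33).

(53, 52)

tangent at (35, 33): λ = (3·35² + 45)/(2·33) ≡ 3/7. 7⁻¹ ≡ 17 (mod 59) since 7·17 = 119 ≡ 1, so λ ≡ 3·17 ≡ 51.
  x = λ² - 35 - 35 = 2601 - 70 ≡ 53; y = λ·(35 - 53) - 33 ≡ 52. → (53, 52)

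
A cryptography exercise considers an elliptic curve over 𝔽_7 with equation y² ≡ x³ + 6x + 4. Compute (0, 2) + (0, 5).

The two points share x = 0 and their y-coordinates satisfy 2 + 5 ≡ 0 (mod 7), so they are inverses. Their sum is the point at infinity.

O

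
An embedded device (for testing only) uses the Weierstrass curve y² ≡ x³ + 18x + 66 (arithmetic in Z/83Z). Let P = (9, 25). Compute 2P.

(13, 67)

tangent at (9, 25): λ = (3·9² + 18)/(2·25) ≡ 12/50. 50⁻¹ ≡ 5 (mod 83) since 50·5 = 250 ≡ 1, so λ ≡ 12·5 ≡ 60.
  x = λ² - 9 - 9 = 3600 - 18 ≡ 13; y = λ·(9 - 13) - 25 ≡ 67. → (13, 67)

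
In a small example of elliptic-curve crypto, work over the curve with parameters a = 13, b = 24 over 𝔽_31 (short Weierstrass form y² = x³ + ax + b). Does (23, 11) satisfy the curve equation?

yes

y² = 11² ≡ 28; x³ + 13x + 24 = 12490 ≡ 28 (mod 31). 28 = 28.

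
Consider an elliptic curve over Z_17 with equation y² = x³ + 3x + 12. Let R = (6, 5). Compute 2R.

(7, 6)

tangent at (6, 5): λ = (3·6² + 3)/(2·5) ≡ 9/10. 10⁻¹ ≡ 12 (mod 17) since 10·12 = 120 ≡ 1, so λ ≡ 9·12 ≡ 6.
  x = λ² - 6 - 6 = 36 - 12 ≡ 7; y = λ·(6 - 7) - 5 ≡ 6. → (7, 6)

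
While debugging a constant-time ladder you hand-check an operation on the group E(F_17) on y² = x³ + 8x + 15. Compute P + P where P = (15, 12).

tangent at (15, 12): λ = (3·15² + 8)/(2·12) ≡ 3/7. 7⁻¹ ≡ 5 (mod 17) since 7·5 = 35 ≡ 1, so λ ≡ 3·5 ≡ 15.
  x = λ² - 15 - 15 = 225 - 30 ≡ 8; y = λ·(15 - 8) - 12 ≡ 8. → (8, 8)

(8, 8)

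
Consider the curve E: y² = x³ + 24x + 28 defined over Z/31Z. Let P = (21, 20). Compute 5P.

Repeated addition: build up to 5P.
2P: tangent at (21, 20): λ = (3·21² + 24)/(2·20) ≡ 14/9. 9⁻¹ ≡ 7 (mod 31) since 9·7 = 63 ≡ 1, so λ ≡ 14·7 ≡ 5.
  x = λ² - 21 - 21 = 25 - 42 ≡ 14; y = λ·(21 - 14) - 20 ≡ 15. → (14, 15)
3P: (14, 15) + (21, 20). λ = (20 - 15)/(21 - 14) ≡ 5/7 mod 31. 7⁻¹ ≡ 9 (mod 31), so λ ≡ 14.
  x = λ² - 14 - 21 = 196 - 35 ≡ 6; y = λ·(14 - 6) - 15 ≡ 4. → (6, 4)
4P: (6, 4) + (21, 20). λ = (20 - 4)/(21 - 6) ≡ 16/15 mod 31. 15⁻¹ ≡ 29 (mod 31) since 15·29 = 435 ≡ 1, so λ ≡ 30.
  x = λ² - 6 - 21 = 900 - 27 ≡ 5; y = λ·(6 - 5) - 4 ≡ 26. → (5, 26)
5P: (5, 26) + (21, 20). λ = (20 - 26)/(21 - 5) ≡ 25/16 mod 31. 16⁻¹ ≡ 2 (mod 31) since 16·2 = 32 ≡ 1, so λ ≡ 19.
  x = λ² - 5 - 21 = 361 - 26 ≡ 25; y = λ·(5 - 25) - 26 ≡ 28. → (25, 28)

(25, 28)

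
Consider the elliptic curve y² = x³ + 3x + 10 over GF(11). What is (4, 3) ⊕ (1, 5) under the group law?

(4, 3) + (1, 5). λ = (5 - 3)/(1 - 4) ≡ 2/8 mod 11. 8⁻¹ ≡ 7 (mod 11), so λ ≡ 3.
  x = λ² - 4 - 1 = 9 - 5 ≡ 4; y = λ·(4 - 4) - 3 ≡ 8. → (4, 8)

(4, 8)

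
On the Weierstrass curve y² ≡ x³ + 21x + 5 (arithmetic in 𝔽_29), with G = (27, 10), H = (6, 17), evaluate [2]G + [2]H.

(12, 19)

First 2G:
Repeated addition: build up to 2G.
2G: tangent at (27, 10): λ = (3·27² + 21)/(2·10) ≡ 4/20. 20⁻¹ ≡ 16 (mod 29), so λ ≡ 4·16 ≡ 6.
  x = λ² - 27 - 27 = 36 - 54 ≡ 11; y = λ·(27 - 11) - 10 ≡ 28. → (11, 28)
2G = (11, 28).
Next 2H:
Repeated addition: build up to 2H.
2H: tangent at (6, 17): λ = (3·6² + 21)/(2·17) ≡ 13/5. 5⁻¹ ≡ 6 (mod 29) since 5·6 = 30 ≡ 1, so λ ≡ 13·6 ≡ 20.
  x = λ² - 6 - 6 = 400 - 12 ≡ 11; y = λ·(6 - 11) - 17 ≡ 28. → (11, 28)
2H = (11, 28).
Finally 2G + 2H:
tangent at (11, 28): λ = (3·11² + 21)/(2·28) ≡ 7/27. 27⁻¹ ≡ 14 (mod 29), so λ ≡ 7·14 ≡ 11.
  x = λ² - 11 - 11 = 121 - 22 ≡ 12; y = λ·(11 - 12) - 28 ≡ 19. → (12, 19)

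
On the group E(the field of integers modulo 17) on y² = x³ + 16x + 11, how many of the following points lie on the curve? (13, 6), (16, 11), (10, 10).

2

(13, 6): 6² ≡ 2, rhs ≡ 2 → on.
(16, 11): 11² ≡ 2, rhs ≡ 11 → off.
(10, 10): 10² ≡ 15, rhs ≡ 15 → on.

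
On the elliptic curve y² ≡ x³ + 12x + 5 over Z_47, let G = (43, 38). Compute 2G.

(40, 46)

tangent at (43, 38): λ = (3·43² + 12)/(2·38) ≡ 13/29. 29⁻¹ ≡ 13 (mod 47) since 29·13 = 377 ≡ 1, so λ ≡ 13·13 ≡ 28.
  x = λ² - 43 - 43 = 784 - 86 ≡ 40; y = λ·(43 - 40) - 38 ≡ 46. → (40, 46)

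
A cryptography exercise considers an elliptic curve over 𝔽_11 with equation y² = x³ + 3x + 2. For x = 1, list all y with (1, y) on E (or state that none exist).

x³ + 3x + 2 = 6 ≡ 6 (mod 11).
6 is a non-residue mod 11; no y exists.

none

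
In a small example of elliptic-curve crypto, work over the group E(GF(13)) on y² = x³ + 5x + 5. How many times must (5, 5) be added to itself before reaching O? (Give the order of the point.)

2P: tangent at (5, 5): λ = (3·5² + 5)/(2·5) ≡ 2/10. 10⁻¹ ≡ 4 (mod 13), so λ ≡ 2·4 ≡ 8.
  x = λ² - 5 - 5 = 64 - 10 ≡ 2; y = λ·(5 - 2) - 5 ≡ 6. → (2, 6)
3P: (2, 6) + (5, 5). λ = (5 - 6)/(5 - 2) ≡ 12/3 mod 13. 3⁻¹ ≡ 9 (mod 13), so λ ≡ 4.
  x = λ² - 2 - 5 = 16 - 7 ≡ 9; y = λ·(2 - 9) - 6 ≡ 5. → (9, 5)
4P: (9, 5) + (5, 5). λ = (5 - 5)/(5 - 9) ≡ 0/9 mod 13. 9⁻¹ ≡ 3 (mod 13), so λ ≡ 0.
  x = λ² - 9 - 5 = 0 - 14 ≡ 12; y = λ·(9 - 12) - 5 ≡ 8. → (12, 8)
5P: (12, 8) + (5, 5). λ = (5 - 8)/(5 - 12) ≡ 10/6 mod 13. 6⁻¹ ≡ 11 (mod 13), so λ ≡ 6.
  x = λ² - 12 - 5 = 36 - 17 ≡ 6; y = λ·(12 - 6) - 8 ≡ 2. → (6, 2)
6P: (6, 2) + (5, 5). λ = (5 - 2)/(5 - 6) ≡ 3/12 mod 13. 12⁻¹ ≡ 12 (mod 13) since 12·12 = 144 ≡ 1, so λ ≡ 10.
  x = λ² - 6 - 5 = 100 - 11 ≡ 11; y = λ·(6 - 11) - 2 ≡ 0. → (11, 0)
7P: (11, 0) + (5, 5). λ = (5 - 0)/(5 - 11) ≡ 5/7 mod 13. 7⁻¹ ≡ 2 (mod 13), so λ ≡ 10.
  x = λ² - 11 - 5 = 100 - 16 ≡ 6; y = λ·(11 - 6) - 0 ≡ 11. → (6, 11)
8P: (6, 11) + (5, 5). λ = (5 - 11)/(5 - 6) ≡ 7/12 mod 13. 12⁻¹ ≡ 12 (mod 13), so λ ≡ 6.
  x = λ² - 6 - 5 = 36 - 11 ≡ 12; y = λ·(6 - 12) - 11 ≡ 5. → (12, 5)
9P: (12, 5) + (5, 5). λ = (5 - 5)/(5 - 12) ≡ 0/6 mod 13. 6⁻¹ ≡ 11 (mod 13), so λ ≡ 0.
  x = λ² - 12 - 5 = 0 - 17 ≡ 9; y = λ·(12 - 9) - 5 ≡ 8. → (9, 8)
10P: (9, 8) + (5, 5). λ = (5 - 8)/(5 - 9) ≡ 10/9 mod 13. 9⁻¹ ≡ 3 (mod 13) since 9·3 = 27 ≡ 1, so λ ≡ 4.
  x = λ² - 9 - 5 = 16 - 14 ≡ 2; y = λ·(9 - 2) - 8 ≡ 7. → (2, 7)
11P: (2, 7) + (5, 5). λ = (5 - 7)/(5 - 2) ≡ 11/3 mod 13. 3⁻¹ ≡ 9 (mod 13), so λ ≡ 8.
  x = λ² - 2 - 5 = 64 - 7 ≡ 5; y = λ·(2 - 5) - 7 ≡ 8. → (5, 8)
12P: (5, 8) + (5, 5): same x and y₁ ≡ -y₂, so the sum is O.
12P = O, so the order is 12.

12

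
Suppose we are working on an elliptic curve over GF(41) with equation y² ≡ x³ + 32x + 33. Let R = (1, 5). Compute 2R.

tangent at (1, 5): λ = (3·1² + 32)/(2·5) ≡ 35/10. 10⁻¹ ≡ 37 (mod 41) since 10·37 = 370 ≡ 1, so λ ≡ 35·37 ≡ 24.
  x = λ² - 1 - 1 = 576 - 2 ≡ 0; y = λ·(1 - 0) - 5 ≡ 19. → (0, 19)

(0, 19)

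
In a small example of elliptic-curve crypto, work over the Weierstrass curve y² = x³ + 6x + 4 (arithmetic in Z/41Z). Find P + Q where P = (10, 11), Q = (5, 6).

(10, 11) + (5, 6). λ = (6 - 11)/(5 - 10) ≡ 36/36 mod 41. 36⁻¹ ≡ 8 (mod 41), so λ ≡ 1.
  x = λ² - 10 - 5 = 1 - 15 ≡ 27; y = λ·(10 - 27) - 11 ≡ 13. → (27, 13)

(27, 13)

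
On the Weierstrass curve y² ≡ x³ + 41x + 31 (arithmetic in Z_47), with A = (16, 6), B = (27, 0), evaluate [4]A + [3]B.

(23, 34)

First 4A:
Repeated addition: build up to 4A.
2A: tangent at (16, 6): λ = (3·16² + 41)/(2·6) ≡ 10/12. 12⁻¹ ≡ 4 (mod 47) since 12·4 = 48 ≡ 1, so λ ≡ 10·4 ≡ 40.
  x = λ² - 16 - 16 = 1600 - 32 ≡ 17; y = λ·(16 - 17) - 6 ≡ 1. → (17, 1)
3A: (17, 1) + (16, 6). λ = (6 - 1)/(16 - 17) ≡ 5/46 mod 47. 46⁻¹ ≡ 46 (mod 47), so λ ≡ 42.
  x = λ² - 17 - 16 = 1764 - 33 ≡ 39; y = λ·(17 - 39) - 1 ≡ 15. → (39, 15)
4A: (39, 15) + (16, 6). λ = (6 - 15)/(16 - 39) ≡ 38/24 mod 47. 24⁻¹ ≡ 2 (mod 47), so λ ≡ 29.
  x = λ² - 39 - 16 = 841 - 55 ≡ 34; y = λ·(39 - 34) - 15 ≡ 36. → (34, 36)
4A = (34, 36).
Next 3B:
Repeated addition: build up to 3B.
2B: (27, 0) + (27, 0): same x and y₁ ≡ -y₂, so the sum is the point at infinity.
3B: the point at infinity + (27, 0) = (27, 0) (identity).
3B = (27, 0).
Finally 4A + 3B:
(34, 36) + (27, 0). λ = (0 - 36)/(27 - 34) ≡ 11/40 mod 47. 40⁻¹ ≡ 20 (mod 47) since 40·20 = 800 ≡ 1, so λ ≡ 32.
  x = λ² - 34 - 27 = 1024 - 61 ≡ 23; y = λ·(34 - 23) - 36 ≡ 34. → (23, 34)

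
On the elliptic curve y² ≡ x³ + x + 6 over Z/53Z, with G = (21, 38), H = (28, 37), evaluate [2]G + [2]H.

(3, 47)

First 2G:
Repeated addition: build up to 2G.
2G: tangent at (21, 38): λ = (3·21² + 1)/(2·38) ≡ 52/23. 23⁻¹ ≡ 30 (mod 53) since 23·30 = 690 ≡ 1, so λ ≡ 52·30 ≡ 23.
  x = λ² - 21 - 21 = 529 - 42 ≡ 10; y = λ·(21 - 10) - 38 ≡ 3. → (10, 3)
2G = (10, 3).
Next 2H:
Repeated addition: build up to 2H.
2H: tangent at (28, 37): λ = (3·28² + 1)/(2·37) ≡ 21/21. 21⁻¹ ≡ 48 (mod 53), so λ ≡ 21·48 ≡ 1.
  x = λ² - 28 - 28 = 1 - 56 ≡ 51; y = λ·(28 - 51) - 37 ≡ 46. → (51, 46)
2H = (51, 46).
Finally 2G + 2H:
(10, 3) + (51, 46). λ = (46 - 3)/(51 - 10) ≡ 43/41 mod 53. 41⁻¹ ≡ 22 (mod 53) since 41·22 = 902 ≡ 1, so λ ≡ 45.
  x = λ² - 10 - 51 = 2025 - 61 ≡ 3; y = λ·(10 - 3) - 3 ≡ 47. → (3, 47)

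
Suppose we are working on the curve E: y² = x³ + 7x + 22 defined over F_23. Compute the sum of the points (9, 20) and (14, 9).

(3, 22)

(9, 20) + (14, 9). λ = (9 - 20)/(14 - 9) ≡ 12/5 mod 23. 5⁻¹ ≡ 14 (mod 23), so λ ≡ 7.
  x = λ² - 9 - 14 = 49 - 23 ≡ 3; y = λ·(9 - 3) - 20 ≡ 22. → (3, 22)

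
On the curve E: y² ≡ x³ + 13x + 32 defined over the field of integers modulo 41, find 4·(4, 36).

(40, 10)

Write P = (4, 36).
Double-and-add on 4 = (100)₂. Start with P = (4, 36) for the leading 1-bit.
double: tangent at (4, 36): λ = (3·4² + 13)/(2·36) ≡ 20/31. 31⁻¹ ≡ 4 (mod 41), so λ ≡ 20·4 ≡ 39.
  x = λ² - 4 - 4 = 1521 - 8 ≡ 37; y = λ·(4 - 37) - 36 ≡ 30. → (37, 30)
double: tangent at (37, 30): λ = (3·37² + 13)/(2·30) ≡ 20/19. 19⁻¹ ≡ 13 (mod 41) since 19·13 = 247 ≡ 1, so λ ≡ 20·13 ≡ 14.
  x = λ² - 37 - 37 = 196 - 74 ≡ 40; y = λ·(37 - 40) - 30 ≡ 10. → (40, 10)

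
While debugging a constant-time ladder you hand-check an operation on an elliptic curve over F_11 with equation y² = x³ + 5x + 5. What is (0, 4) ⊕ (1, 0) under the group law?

(4, 1)

(0, 4) + (1, 0). λ = (0 - 4)/(1 - 0) ≡ 7/1 mod 11. 1⁻¹ ≡ 1 (mod 11), so λ ≡ 7.
  x = λ² - 0 - 1 = 49 - 1 ≡ 4; y = λ·(0 - 4) - 4 ≡ 1. → (4, 1)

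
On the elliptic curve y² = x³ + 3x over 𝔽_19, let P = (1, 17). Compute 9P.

(1, 2)

Double-and-add on 9 = (1001)₂. Start with P = (1, 17) for the leading 1-bit.
double: tangent at (1, 17): λ = (3·1² + 3)/(2·17) ≡ 6/15. 15⁻¹ ≡ 14 (mod 19), so λ ≡ 6·14 ≡ 8.
  x = λ² - 1 - 1 = 64 - 2 ≡ 5; y = λ·(1 - 5) - 17 ≡ 8. → (5, 8)
double: tangent at (5, 8): λ = (3·5² + 3)/(2·8) ≡ 2/16. 16⁻¹ ≡ 6 (mod 19), so λ ≡ 2·6 ≡ 12.
  x = λ² - 5 - 5 = 144 - 10 ≡ 1; y = λ·(5 - 1) - 8 ≡ 2. → (1, 2)
double: tangent at (1, 2): λ = (3·1² + 3)/(2·2) ≡ 6/4. 4⁻¹ ≡ 5 (mod 19), so λ ≡ 6·5 ≡ 11.
  x = λ² - 1 - 1 = 121 - 2 ≡ 5; y = λ·(1 - 5) - 2 ≡ 11. → (5, 11)
add P: (5, 11) + (1, 17). λ = (17 - 11)/(1 - 5) ≡ 6/15 mod 19. 15⁻¹ ≡ 14 (mod 19) since 15·14 = 210 ≡ 1, so λ ≡ 8.
  x = λ² - 5 - 1 = 64 - 6 ≡ 1; y = λ·(5 - 1) - 11 ≡ 2. → (1, 2)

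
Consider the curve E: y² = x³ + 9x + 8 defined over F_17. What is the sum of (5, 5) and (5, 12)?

O

The two points share x = 5 and their y-coordinates satisfy 5 + 12 ≡ 0 (mod 17), so they are inverses. Their sum is the point at infinity.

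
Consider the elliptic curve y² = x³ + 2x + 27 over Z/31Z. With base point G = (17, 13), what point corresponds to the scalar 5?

(5, 10)

Double-and-add on 5 = (101)₂. Start with G = (17, 13) for the leading 1-bit.
double: tangent at (17, 13): λ = (3·17² + 2)/(2·13) ≡ 1/26. 26⁻¹ ≡ 6 (mod 31), so λ ≡ 1·6 ≡ 6.
  x = λ² - 17 - 17 = 36 - 34 ≡ 2; y = λ·(17 - 2) - 13 ≡ 15. → (2, 15)
double: tangent at (2, 15): λ = (3·2² + 2)/(2·15) ≡ 14/30. 30⁻¹ ≡ 30 (mod 31) since 30·30 = 900 ≡ 1, so λ ≡ 14·30 ≡ 17.
  x = λ² - 2 - 2 = 289 - 4 ≡ 6; y = λ·(2 - 6) - 15 ≡ 10. → (6, 10)
add G: (6, 10) + (17, 13). λ = (13 - 10)/(17 - 6) ≡ 3/11 mod 31. 11⁻¹ ≡ 17 (mod 31), so λ ≡ 20.
  x = λ² - 6 - 17 = 400 - 23 ≡ 5; y = λ·(6 - 5) - 10 ≡ 10. → (5, 10)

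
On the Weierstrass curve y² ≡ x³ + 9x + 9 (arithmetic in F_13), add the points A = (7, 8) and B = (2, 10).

(7, 8) + (2, 10). λ = (10 - 8)/(2 - 7) ≡ 2/8 mod 13. 8⁻¹ ≡ 5 (mod 13), so λ ≡ 10.
  x = λ² - 7 - 2 = 100 - 9 ≡ 0; y = λ·(7 - 0) - 8 ≡ 10. → (0, 10)

(0, 10)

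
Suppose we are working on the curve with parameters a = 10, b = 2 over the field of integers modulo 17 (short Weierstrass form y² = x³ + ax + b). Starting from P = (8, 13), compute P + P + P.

(1, 8)

Repeated addition: build up to 3P.
2P: tangent at (8, 13): λ = (3·8² + 10)/(2·13) ≡ 15/9. 9⁻¹ ≡ 2 (mod 17) since 9·2 = 18 ≡ 1, so λ ≡ 15·2 ≡ 13.
  x = λ² - 8 - 8 = 169 - 16 ≡ 0; y = λ·(8 - 0) - 13 ≡ 6. → (0, 6)
3P: (0, 6) + (8, 13). λ = (13 - 6)/(8 - 0) ≡ 7/8 mod 17. 8⁻¹ ≡ 15 (mod 17), so λ ≡ 3.
  x = λ² - 0 - 8 = 9 - 8 ≡ 1; y = λ·(0 - 1) - 6 ≡ 8. → (1, 8)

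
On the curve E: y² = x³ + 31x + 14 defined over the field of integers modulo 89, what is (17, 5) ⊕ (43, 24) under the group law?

(17, 5) + (43, 24). λ = (24 - 5)/(43 - 17) ≡ 19/26 mod 89. 26⁻¹ ≡ 24 (mod 89) since 26·24 = 624 ≡ 1, so λ ≡ 11.
  x = λ² - 17 - 43 = 121 - 60 ≡ 61; y = λ·(17 - 61) - 5 ≡ 45. → (61, 45)

(61, 45)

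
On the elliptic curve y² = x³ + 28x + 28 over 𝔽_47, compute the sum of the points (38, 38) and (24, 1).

(21, 17)

(38, 38) + (24, 1). λ = (1 - 38)/(24 - 38) ≡ 10/33 mod 47. 33⁻¹ ≡ 10 (mod 47) since 33·10 = 330 ≡ 1, so λ ≡ 6.
  x = λ² - 38 - 24 = 36 - 62 ≡ 21; y = λ·(38 - 21) - 38 ≡ 17. → (21, 17)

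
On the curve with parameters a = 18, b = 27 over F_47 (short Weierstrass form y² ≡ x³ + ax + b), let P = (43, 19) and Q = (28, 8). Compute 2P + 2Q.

(9, 42)

First 2P:
Repeated addition: build up to 2P.
2P: tangent at (43, 19): λ = (3·43² + 18)/(2·19) ≡ 19/38. 38⁻¹ ≡ 26 (mod 47) since 38·26 = 988 ≡ 1, so λ ≡ 19·26 ≡ 24.
  x = λ² - 43 - 43 = 576 - 86 ≡ 20; y = λ·(43 - 20) - 19 ≡ 16. → (20, 16)
2P = (20, 16).
Next 2Q:
Repeated addition: build up to 2Q.
2Q: tangent at (28, 8): λ = (3·28² + 18)/(2·8) ≡ 20/16. 16⁻¹ ≡ 3 (mod 47), so λ ≡ 20·3 ≡ 13.
  x = λ² - 28 - 28 = 169 - 56 ≡ 19; y = λ·(28 - 19) - 8 ≡ 15. → (19, 15)
2Q = (19, 15).
Finally 2P + 2Q:
(20, 16) + (19, 15). λ = (15 - 16)/(19 - 20) ≡ 46/46 mod 47. 46⁻¹ ≡ 46 (mod 47) since 46·46 = 2116 ≡ 1, so λ ≡ 1.
  x = λ² - 20 - 19 = 1 - 39 ≡ 9; y = λ·(20 - 9) - 16 ≡ 42. → (9, 42)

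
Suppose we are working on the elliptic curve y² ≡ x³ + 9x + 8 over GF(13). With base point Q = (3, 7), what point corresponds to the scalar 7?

Double-and-add on 7 = (111)₂. Start with Q = (3, 7) for the leading 1-bit.
double: tangent at (3, 7): λ = (3·3² + 9)/(2·7) ≡ 10/1. 1⁻¹ ≡ 1 (mod 13), so λ ≡ 10·1 ≡ 10.
  x = λ² - 3 - 3 = 100 - 6 ≡ 3; y = λ·(3 - 3) - 7 ≡ 6. → (3, 6)
add Q: (3, 6) + (3, 7): same x and y₁ ≡ -y₂, so the sum is O.
double: O + O = O (identity).
add Q: O + (3, 7) = (3, 7) (identity).

(3, 7)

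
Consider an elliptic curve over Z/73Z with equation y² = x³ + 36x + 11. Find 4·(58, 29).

(2, 50)

Write G = (58, 29).
Double-and-add on 4 = (100)₂. Start with G = (58, 29) for the leading 1-bit.
double: tangent at (58, 29): λ = (3·58² + 36)/(2·29) ≡ 54/58. 58⁻¹ ≡ 34 (mod 73), so λ ≡ 54·34 ≡ 11.
  x = λ² - 58 - 58 = 121 - 116 ≡ 5; y = λ·(58 - 5) - 29 ≡ 43. → (5, 43)
double: tangent at (5, 43): λ = (3·5² + 36)/(2·43) ≡ 38/13. 13⁻¹ ≡ 45 (mod 73), so λ ≡ 38·45 ≡ 31.
  x = λ² - 5 - 5 = 961 - 10 ≡ 2; y = λ·(5 - 2) - 43 ≡ 50. → (2, 50)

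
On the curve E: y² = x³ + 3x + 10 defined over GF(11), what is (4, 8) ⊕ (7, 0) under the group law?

(1, 6)

(4, 8) + (7, 0). λ = (0 - 8)/(7 - 4) ≡ 3/3 mod 11. 3⁻¹ ≡ 4 (mod 11), so λ ≡ 1.
  x = λ² - 4 - 7 = 1 - 11 ≡ 1; y = λ·(4 - 1) - 8 ≡ 6. → (1, 6)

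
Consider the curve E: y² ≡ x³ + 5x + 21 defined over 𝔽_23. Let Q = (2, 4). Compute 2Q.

(21, 16)

tangent at (2, 4): λ = (3·2² + 5)/(2·4) ≡ 17/8. 8⁻¹ ≡ 3 (mod 23), so λ ≡ 17·3 ≡ 5.
  x = λ² - 2 - 2 = 25 - 4 ≡ 21; y = λ·(2 - 21) - 4 ≡ 16. → (21, 16)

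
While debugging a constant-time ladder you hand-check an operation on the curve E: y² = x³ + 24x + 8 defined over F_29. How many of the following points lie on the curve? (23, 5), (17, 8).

(23, 5): 5² ≡ 25, rhs ≡ 25 → on.
(17, 8): 8² ≡ 6, rhs ≡ 22 → off.

1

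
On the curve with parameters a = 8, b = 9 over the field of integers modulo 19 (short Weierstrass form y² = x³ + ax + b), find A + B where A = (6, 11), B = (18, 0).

(6, 8)

(6, 11) + (18, 0). λ = (0 - 11)/(18 - 6) ≡ 8/12 mod 19. 12⁻¹ ≡ 8 (mod 19) since 12·8 = 96 ≡ 1, so λ ≡ 7.
  x = λ² - 6 - 18 = 49 - 24 ≡ 6; y = λ·(6 - 6) - 11 ≡ 8. → (6, 8)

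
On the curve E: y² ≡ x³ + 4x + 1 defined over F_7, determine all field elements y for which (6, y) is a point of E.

none

x³ + 4x + 1 = 241 ≡ 3 (mod 7).
3 is a non-residue mod 7; no y exists.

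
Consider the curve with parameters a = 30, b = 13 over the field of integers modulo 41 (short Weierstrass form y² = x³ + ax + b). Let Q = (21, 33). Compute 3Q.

Repeated addition: build up to 3Q.
2Q: tangent at (21, 33): λ = (3·21² + 30)/(2·33) ≡ 0/25. 25⁻¹ ≡ 23 (mod 41), so λ ≡ 0·23 ≡ 0.
  x = λ² - 21 - 21 = 0 - 42 ≡ 40; y = λ·(21 - 40) - 33 ≡ 8. → (40, 8)
3Q: (40, 8) + (21, 33). λ = (33 - 8)/(21 - 40) ≡ 25/22 mod 41. 22⁻¹ ≡ 28 (mod 41) since 22·28 = 616 ≡ 1, so λ ≡ 3.
  x = λ² - 40 - 21 = 9 - 61 ≡ 30; y = λ·(40 - 30) - 8 ≡ 22. → (30, 22)

(30, 22)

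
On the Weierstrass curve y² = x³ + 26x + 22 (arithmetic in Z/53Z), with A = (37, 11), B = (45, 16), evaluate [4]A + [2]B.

(51, 42)

First 4A:
Double-and-add on 4 = (100)₂. Start with A = (37, 11) for the leading 1-bit.
double: tangent at (37, 11): λ = (3·37² + 26)/(2·11) ≡ 52/22. 22⁻¹ ≡ 41 (mod 53) since 22·41 = 902 ≡ 1, so λ ≡ 52·41 ≡ 12.
  x = λ² - 37 - 37 = 144 - 74 ≡ 17; y = λ·(37 - 17) - 11 ≡ 17. → (17, 17)
double: tangent at (17, 17): λ = (3·17² + 26)/(2·17) ≡ 45/34. 34⁻¹ ≡ 39 (mod 53), so λ ≡ 45·39 ≡ 6.
  x = λ² - 17 - 17 = 36 - 34 ≡ 2; y = λ·(17 - 2) - 17 ≡ 20. → (2, 20)
4A = (2, 20).
Next 2B:
Repeated addition: build up to 2B.
2B: tangent at (45, 16): λ = (3·45² + 26)/(2·16) ≡ 6/32. 32⁻¹ ≡ 5 (mod 53), so λ ≡ 6·5 ≡ 30.
  x = λ² - 45 - 45 = 900 - 90 ≡ 15; y = λ·(45 - 15) - 16 ≡ 36. → (15, 36)
2B = (15, 36).
Finally 4A + 2B:
(2, 20) + (15, 36). λ = (36 - 20)/(15 - 2) ≡ 16/13 mod 53. 13⁻¹ ≡ 49 (mod 53) since 13·49 = 637 ≡ 1, so λ ≡ 42.
  x = λ² - 2 - 15 = 1764 - 17 ≡ 51; y = λ·(2 - 51) - 20 ≡ 42. → (51, 42)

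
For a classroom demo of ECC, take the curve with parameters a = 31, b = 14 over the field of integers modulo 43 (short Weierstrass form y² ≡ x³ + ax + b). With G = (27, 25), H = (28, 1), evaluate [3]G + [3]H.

(21, 6)

First 3G:
Repeated addition: build up to 3G.
2G: tangent at (27, 25): λ = (3·27² + 31)/(2·25) ≡ 25/7. 7⁻¹ ≡ 37 (mod 43), so λ ≡ 25·37 ≡ 22.
  x = λ² - 27 - 27 = 484 - 54 ≡ 0; y = λ·(27 - 0) - 25 ≡ 10. → (0, 10)
3G: (0, 10) + (27, 25). λ = (25 - 10)/(27 - 0) ≡ 15/27 mod 43. 27⁻¹ ≡ 8 (mod 43), so λ ≡ 34.
  x = λ² - 0 - 27 = 1156 - 27 ≡ 11; y = λ·(0 - 11) - 10 ≡ 3. → (11, 3)
3G = (11, 3).
Next 3H:
Repeated addition: build up to 3H.
2H: tangent at (28, 1): λ = (3·28² + 31)/(2·1) ≡ 18/2. 2⁻¹ ≡ 22 (mod 43) since 2·22 = 44 ≡ 1, so λ ≡ 18·22 ≡ 9.
  x = λ² - 28 - 28 = 81 - 56 ≡ 25; y = λ·(28 - 25) - 1 ≡ 26. → (25, 26)
3H: (25, 26) + (28, 1). λ = (1 - 26)/(28 - 25) ≡ 18/3 mod 43. 3⁻¹ ≡ 29 (mod 43), so λ ≡ 6.
  x = λ² - 25 - 28 = 36 - 53 ≡ 26; y = λ·(25 - 26) - 26 ≡ 11. → (26, 11)
3H = (26, 11).
Finally 3G + 3H:
(11, 3) + (26, 11). λ = (11 - 3)/(26 - 11) ≡ 8/15 mod 43. 15⁻¹ ≡ 23 (mod 43), so λ ≡ 12.
  x = λ² - 11 - 26 = 144 - 37 ≡ 21; y = λ·(11 - 21) - 3 ≡ 6. → (21, 6)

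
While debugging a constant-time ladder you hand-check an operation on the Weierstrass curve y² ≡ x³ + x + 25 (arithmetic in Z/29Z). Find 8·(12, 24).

Write G = (12, 24).
Double-and-add on 8 = (1000)₂. Start with G = (12, 24) for the leading 1-bit.
double: tangent at (12, 24): λ = (3·12² + 1)/(2·24) ≡ 27/19. 19⁻¹ ≡ 26 (mod 29), so λ ≡ 27·26 ≡ 6.
  x = λ² - 12 - 12 = 36 - 24 ≡ 12; y = λ·(12 - 12) - 24 ≡ 5. → (12, 5)
double: tangent at (12, 5): λ = (3·12² + 1)/(2·5) ≡ 27/10. 10⁻¹ ≡ 3 (mod 29) since 10·3 = 30 ≡ 1, so λ ≡ 27·3 ≡ 23.
  x = λ² - 12 - 12 = 529 - 24 ≡ 12; y = λ·(12 - 12) - 5 ≡ 24. → (12, 24)
double: tangent at (12, 24): λ = (3·12² + 1)/(2·24) ≡ 27/19. 19⁻¹ ≡ 26 (mod 29), so λ ≡ 27·26 ≡ 6.
  x = λ² - 12 - 12 = 36 - 24 ≡ 12; y = λ·(12 - 12) - 24 ≡ 5. → (12, 5)

(12, 5)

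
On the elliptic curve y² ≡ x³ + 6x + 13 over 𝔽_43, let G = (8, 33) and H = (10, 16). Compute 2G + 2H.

O

First 2G:
Repeated addition: build up to 2G.
2G: tangent at (8, 33): λ = (3·8² + 6)/(2·33) ≡ 26/23. 23⁻¹ ≡ 15 (mod 43), so λ ≡ 26·15 ≡ 3.
  x = λ² - 8 - 8 = 9 - 16 ≡ 36; y = λ·(8 - 36) - 33 ≡ 12. → (36, 12)
2G = (36, 12).
Next 2H:
Repeated addition: build up to 2H.
2H: tangent at (10, 16): λ = (3·10² + 6)/(2·16) ≡ 5/32. 32⁻¹ ≡ 39 (mod 43) since 32·39 = 1248 ≡ 1, so λ ≡ 5·39 ≡ 23.
  x = λ² - 10 - 10 = 529 - 20 ≡ 36; y = λ·(10 - 36) - 16 ≡ 31. → (36, 31)
2H = (36, 31).
Finally 2G + 2H:
(36, 12) + (36, 31): same x and y₁ ≡ -y₂, so the sum is O.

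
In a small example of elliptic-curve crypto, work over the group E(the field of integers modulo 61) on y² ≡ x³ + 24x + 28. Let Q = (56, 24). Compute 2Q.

(55, 20)

tangent at (56, 24): λ = (3·56² + 24)/(2·24) ≡ 38/48. 48⁻¹ ≡ 14 (mod 61), so λ ≡ 38·14 ≡ 44.
  x = λ² - 56 - 56 = 1936 - 112 ≡ 55; y = λ·(56 - 55) - 24 ≡ 20. → (55, 20)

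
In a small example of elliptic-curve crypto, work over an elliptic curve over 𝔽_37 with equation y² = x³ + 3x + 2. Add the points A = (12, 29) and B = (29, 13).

(7, 12)

(12, 29) + (29, 13). λ = (13 - 29)/(29 - 12) ≡ 21/17 mod 37. 17⁻¹ ≡ 24 (mod 37) since 17·24 = 408 ≡ 1, so λ ≡ 23.
  x = λ² - 12 - 29 = 529 - 41 ≡ 7; y = λ·(12 - 7) - 29 ≡ 12. → (7, 12)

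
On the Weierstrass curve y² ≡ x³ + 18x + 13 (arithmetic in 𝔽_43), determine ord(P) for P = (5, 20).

2P: tangent at (5, 20): λ = (3·5² + 18)/(2·20) ≡ 7/40. 40⁻¹ ≡ 14 (mod 43) since 40·14 = 560 ≡ 1, so λ ≡ 7·14 ≡ 12.
  x = λ² - 5 - 5 = 144 - 10 ≡ 5; y = λ·(5 - 5) - 20 ≡ 23. → (5, 23)
3P: (5, 23) + (5, 20): same x and y₁ ≡ -y₂, so the sum is 𝒪.
3P = 𝒪, so the order is 3.

3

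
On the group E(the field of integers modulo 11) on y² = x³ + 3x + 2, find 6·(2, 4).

(7, 6)

Write G = (2, 4).
Repeated addition: build up to 6G.
2G: tangent at (2, 4): λ = (3·2² + 3)/(2·4) ≡ 4/8. 8⁻¹ ≡ 7 (mod 11), so λ ≡ 4·7 ≡ 6.
  x = λ² - 2 - 2 = 36 - 4 ≡ 10; y = λ·(2 - 10) - 4 ≡ 3. → (10, 3)
3G: (10, 3) + (2, 4). λ = (4 - 3)/(2 - 10) ≡ 1/3 mod 11. 3⁻¹ ≡ 4 (mod 11) since 3·4 = 12 ≡ 1, so λ ≡ 4.
  x = λ² - 10 - 2 = 16 - 12 ≡ 4; y = λ·(10 - 4) - 3 ≡ 10. → (4, 10)
4G: (4, 10) + (2, 4). λ = (4 - 10)/(2 - 4) ≡ 5/9 mod 11. 9⁻¹ ≡ 5 (mod 11), so λ ≡ 3.
  x = λ² - 4 - 2 = 9 - 6 ≡ 3; y = λ·(4 - 3) - 10 ≡ 4. → (3, 4)
5G: (3, 4) + (2, 4). λ = (4 - 4)/(2 - 3) ≡ 0/10 mod 11. 10⁻¹ ≡ 10 (mod 11) since 10·10 = 100 ≡ 1, so λ ≡ 0.
  x = λ² - 3 - 2 = 0 - 5 ≡ 6; y = λ·(3 - 6) - 4 ≡ 7. → (6, 7)
6G: (6, 7) + (2, 4). λ = (4 - 7)/(2 - 6) ≡ 8/7 mod 11. 7⁻¹ ≡ 8 (mod 11), so λ ≡ 9.
  x = λ² - 6 - 2 = 81 - 8 ≡ 7; y = λ·(6 - 7) - 7 ≡ 6. → (7, 6)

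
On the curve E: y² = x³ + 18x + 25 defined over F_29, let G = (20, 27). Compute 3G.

(24, 10)

Repeated addition: build up to 3G.
2G: tangent at (20, 27): λ = (3·20² + 18)/(2·27) ≡ 0/25. 25⁻¹ ≡ 7 (mod 29), so λ ≡ 0·7 ≡ 0.
  x = λ² - 20 - 20 = 0 - 40 ≡ 18; y = λ·(20 - 18) - 27 ≡ 2. → (18, 2)
3G: (18, 2) + (20, 27). λ = (27 - 2)/(20 - 18) ≡ 25/2 mod 29. 2⁻¹ ≡ 15 (mod 29) since 2·15 = 30 ≡ 1, so λ ≡ 27.
  x = λ² - 18 - 20 = 729 - 38 ≡ 24; y = λ·(18 - 24) - 2 ≡ 10. → (24, 10)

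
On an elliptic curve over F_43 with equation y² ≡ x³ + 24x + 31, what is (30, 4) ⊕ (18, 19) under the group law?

(30, 4) + (18, 19). λ = (19 - 4)/(18 - 30) ≡ 15/31 mod 43. 31⁻¹ ≡ 25 (mod 43), so λ ≡ 31.
  x = λ² - 30 - 18 = 961 - 48 ≡ 10; y = λ·(30 - 10) - 4 ≡ 14. → (10, 14)

(10, 14)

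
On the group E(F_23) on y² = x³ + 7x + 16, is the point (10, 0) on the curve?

y² = 0² ≡ 0; x³ + 7x + 16 = 1086 ≡ 5 (mod 23). 0 ≠ 5.

no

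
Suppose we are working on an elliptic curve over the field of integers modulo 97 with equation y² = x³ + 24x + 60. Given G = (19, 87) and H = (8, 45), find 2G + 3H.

First 2G:
Repeated addition: build up to 2G.
2G: tangent at (19, 87): λ = (3·19² + 24)/(2·87) ≡ 40/77. 77⁻¹ ≡ 63 (mod 97), so λ ≡ 40·63 ≡ 95.
  x = λ² - 19 - 19 = 9025 - 38 ≡ 63; y = λ·(19 - 63) - 87 ≡ 1. → (63, 1)
2G = (63, 1).
Next 3H:
Repeated addition: build up to 3H.
2H: tangent at (8, 45): λ = (3·8² + 24)/(2·45) ≡ 22/90. 90⁻¹ ≡ 83 (mod 97), so λ ≡ 22·83 ≡ 80.
  x = λ² - 8 - 8 = 6400 - 16 ≡ 79; y = λ·(8 - 79) - 45 ≡ 95. → (79, 95)
3H: (79, 95) + (8, 45). λ = (45 - 95)/(8 - 79) ≡ 47/26 mod 97. 26⁻¹ ≡ 56 (mod 97) since 26·56 = 1456 ≡ 1, so λ ≡ 13.
  x = λ² - 79 - 8 = 169 - 87 ≡ 82; y = λ·(79 - 82) - 95 ≡ 60. → (82, 60)
3H = (82, 60).
Finally 2G + 3H:
(63, 1) + (82, 60). λ = (60 - 1)/(82 - 63) ≡ 59/19 mod 97. 19⁻¹ ≡ 46 (mod 97) since 19·46 = 874 ≡ 1, so λ ≡ 95.
  x = λ² - 63 - 82 = 9025 - 145 ≡ 53; y = λ·(63 - 53) - 1 ≡ 76. → (53, 76)

(53, 76)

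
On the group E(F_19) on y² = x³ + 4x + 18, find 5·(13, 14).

Write Q = (13, 14).
Double-and-add on 5 = (101)₂. Start with Q = (13, 14) for the leading 1-bit.
double: tangent at (13, 14): λ = (3·13² + 4)/(2·14) ≡ 17/9. 9⁻¹ ≡ 17 (mod 19) since 9·17 = 153 ≡ 1, so λ ≡ 17·17 ≡ 4.
  x = λ² - 13 - 13 = 16 - 26 ≡ 9; y = λ·(13 - 9) - 14 ≡ 2. → (9, 2)
double: tangent at (9, 2): λ = (3·9² + 4)/(2·2) ≡ 0/4. 4⁻¹ ≡ 5 (mod 19) since 4·5 = 20 ≡ 1, so λ ≡ 0·5 ≡ 0.
  x = λ² - 9 - 9 = 0 - 18 ≡ 1; y = λ·(9 - 1) - 2 ≡ 17. → (1, 17)
add Q: (1, 17) + (13, 14). λ = (14 - 17)/(13 - 1) ≡ 16/12 mod 19. 12⁻¹ ≡ 8 (mod 19), so λ ≡ 14.
  x = λ² - 1 - 13 = 196 - 14 ≡ 11; y = λ·(1 - 11) - 17 ≡ 14. → (11, 14)

(11, 14)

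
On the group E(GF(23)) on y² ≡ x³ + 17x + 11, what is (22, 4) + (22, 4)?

tangent at (22, 4): λ = (3·22² + 17)/(2·4) ≡ 20/8. 8⁻¹ ≡ 3 (mod 23) since 8·3 = 24 ≡ 1, so λ ≡ 20·3 ≡ 14.
  x = λ² - 22 - 22 = 196 - 44 ≡ 14; y = λ·(22 - 14) - 4 ≡ 16. → (14, 16)

(14, 16)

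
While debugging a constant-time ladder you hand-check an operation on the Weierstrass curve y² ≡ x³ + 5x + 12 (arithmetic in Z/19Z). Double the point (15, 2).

tangent at (15, 2): λ = (3·15² + 5)/(2·2) ≡ 15/4. 4⁻¹ ≡ 5 (mod 19) since 4·5 = 20 ≡ 1, so λ ≡ 15·5 ≡ 18.
  x = λ² - 15 - 15 = 324 - 30 ≡ 9; y = λ·(15 - 9) - 2 ≡ 11. → (9, 11)

(9, 11)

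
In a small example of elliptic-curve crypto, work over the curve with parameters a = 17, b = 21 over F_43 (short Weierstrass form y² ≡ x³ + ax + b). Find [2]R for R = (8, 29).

tangent at (8, 29): λ = (3·8² + 17)/(2·29) ≡ 37/15. 15⁻¹ ≡ 23 (mod 43), so λ ≡ 37·23 ≡ 34.
  x = λ² - 8 - 8 = 1156 - 16 ≡ 22; y = λ·(8 - 22) - 29 ≡ 11. → (22, 11)

(22, 11)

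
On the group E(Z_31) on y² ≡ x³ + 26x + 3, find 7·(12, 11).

Write G = (12, 11).
Double-and-add on 7 = (111)₂. Start with G = (12, 11) for the leading 1-bit.
double: tangent at (12, 11): λ = (3·12² + 26)/(2·11) ≡ 24/22. 22⁻¹ ≡ 24 (mod 31), so λ ≡ 24·24 ≡ 18.
  x = λ² - 12 - 12 = 324 - 24 ≡ 21; y = λ·(12 - 21) - 11 ≡ 13. → (21, 13)
add G: (21, 13) + (12, 11). λ = (11 - 13)/(12 - 21) ≡ 29/22 mod 31. 22⁻¹ ≡ 24 (mod 31), so λ ≡ 14.
  x = λ² - 21 - 12 = 196 - 33 ≡ 8; y = λ·(21 - 8) - 13 ≡ 14. → (8, 14)
double: tangent at (8, 14): λ = (3·8² + 26)/(2·14) ≡ 1/28. 28⁻¹ ≡ 10 (mod 31) since 28·10 = 280 ≡ 1, so λ ≡ 1·10 ≡ 10.
  x = λ² - 8 - 8 = 100 - 16 ≡ 22; y = λ·(8 - 22) - 14 ≡ 1. → (22, 1)
add G: (22, 1) + (12, 11). λ = (11 - 1)/(12 - 22) ≡ 10/21 mod 31. 21⁻¹ ≡ 3 (mod 31), so λ ≡ 30.
  x = λ² - 22 - 12 = 900 - 34 ≡ 29; y = λ·(22 - 29) - 1 ≡ 6. → (29, 6)

(29, 6)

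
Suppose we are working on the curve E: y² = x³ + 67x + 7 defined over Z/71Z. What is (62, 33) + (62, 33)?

tangent at (62, 33): λ = (3·62² + 67)/(2·33) ≡ 26/66. 66⁻¹ ≡ 14 (mod 71), so λ ≡ 26·14 ≡ 9.
  x = λ² - 62 - 62 = 81 - 124 ≡ 28; y = λ·(62 - 28) - 33 ≡ 60. → (28, 60)

(28, 60)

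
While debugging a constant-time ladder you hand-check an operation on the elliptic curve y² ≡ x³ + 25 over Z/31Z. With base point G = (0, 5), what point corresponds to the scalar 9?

O

Repeated addition: build up to 9G.
2G: tangent at (0, 5): λ = (3·0² + 0)/(2·5) ≡ 0/10. 10⁻¹ ≡ 28 (mod 31), so λ ≡ 0·28 ≡ 0.
  x = λ² - 0 - 0 = 0 - 0 ≡ 0; y = λ·(0 - 0) - 5 ≡ 26. → (0, 26)
3G: (0, 26) + (0, 5): same x and y₁ ≡ -y₂, so the sum is 𝒪.
4G: 𝒪 + (0, 5) = (0, 5) (identity).
5G: tangent at (0, 5): λ = (3·0² + 0)/(2·5) ≡ 0/10. 10⁻¹ ≡ 28 (mod 31), so λ ≡ 0·28 ≡ 0.
  x = λ² - 0 - 0 = 0 - 0 ≡ 0; y = λ·(0 - 0) - 5 ≡ 26. → (0, 26)
6G: (0, 26) + (0, 5): same x and y₁ ≡ -y₂, so the sum is 𝒪.
7G: 𝒪 + (0, 5) = (0, 5) (identity).
8G: tangent at (0, 5): λ = (3·0² + 0)/(2·5) ≡ 0/10. 10⁻¹ ≡ 28 (mod 31) since 10·28 = 280 ≡ 1, so λ ≡ 0·28 ≡ 0.
  x = λ² - 0 - 0 = 0 - 0 ≡ 0; y = λ·(0 - 0) - 5 ≡ 26. → (0, 26)
9G: (0, 26) + (0, 5): same x and y₁ ≡ -y₂, so the sum is 𝒪.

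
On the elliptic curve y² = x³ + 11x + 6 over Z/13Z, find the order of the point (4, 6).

2P: tangent at (4, 6): λ = (3·4² + 11)/(2·6) ≡ 7/12. 12⁻¹ ≡ 12 (mod 13), so λ ≡ 7·12 ≡ 6.
  x = λ² - 4 - 4 = 36 - 8 ≡ 2; y = λ·(4 - 2) - 6 ≡ 6. → (2, 6)
3P: (2, 6) + (4, 6). λ = (6 - 6)/(4 - 2) ≡ 0/2 mod 13. 2⁻¹ ≡ 7 (mod 13), so λ ≡ 0.
  x = λ² - 2 - 4 = 0 - 6 ≡ 7; y = λ·(2 - 7) - 6 ≡ 7. → (7, 7)
4P: (7, 7) + (4, 6). λ = (6 - 7)/(4 - 7) ≡ 12/10 mod 13. 10⁻¹ ≡ 4 (mod 13), so λ ≡ 9.
  x = λ² - 7 - 4 = 81 - 11 ≡ 5; y = λ·(7 - 5) - 7 ≡ 11. → (5, 11)
5P: (5, 11) + (4, 6). λ = (6 - 11)/(4 - 5) ≡ 8/12 mod 13. 12⁻¹ ≡ 12 (mod 13), so λ ≡ 5.
  x = λ² - 5 - 4 = 25 - 9 ≡ 3; y = λ·(5 - 3) - 11 ≡ 12. → (3, 12)
6P: (3, 12) + (4, 6). λ = (6 - 12)/(4 - 3) ≡ 7/1 mod 13. 1⁻¹ ≡ 1 (mod 13), so λ ≡ 7.
  x = λ² - 3 - 4 = 49 - 7 ≡ 3; y = λ·(3 - 3) - 12 ≡ 1. → (3, 1)
7P: (3, 1) + (4, 6). λ = (6 - 1)/(4 - 3) ≡ 5/1 mod 13. 1⁻¹ ≡ 1 (mod 13) since 1·1 = 1 ≡ 1, so λ ≡ 5.
  x = λ² - 3 - 4 = 25 - 7 ≡ 5; y = λ·(3 - 5) - 1 ≡ 2. → (5, 2)
8P: (5, 2) + (4, 6). λ = (6 - 2)/(4 - 5) ≡ 4/12 mod 13. 12⁻¹ ≡ 12 (mod 13), so λ ≡ 9.
  x = λ² - 5 - 4 = 81 - 9 ≡ 7; y = λ·(5 - 7) - 2 ≡ 6. → (7, 6)
9P: (7, 6) + (4, 6). λ = (6 - 6)/(4 - 7) ≡ 0/10 mod 13. 10⁻¹ ≡ 4 (mod 13) since 10·4 = 40 ≡ 1, so λ ≡ 0.
  x = λ² - 7 - 4 = 0 - 11 ≡ 2; y = λ·(7 - 2) - 6 ≡ 7. → (2, 7)
10P: (2, 7) + (4, 6). λ = (6 - 7)/(4 - 2) ≡ 12/2 mod 13. 2⁻¹ ≡ 7 (mod 13), so λ ≡ 6.
  x = λ² - 2 - 4 = 36 - 6 ≡ 4; y = λ·(2 - 4) - 7 ≡ 7. → (4, 7)
11P: (4, 7) + (4, 6): same x and y₁ ≡ -y₂, so the sum is the point at infinity.
11P = the point at infinity, so the order is 11.

11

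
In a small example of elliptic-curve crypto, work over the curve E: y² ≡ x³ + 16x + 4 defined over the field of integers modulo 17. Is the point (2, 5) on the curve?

no

y² = 5² ≡ 8; x³ + 16x + 4 = 44 ≡ 10 (mod 17). 8 ≠ 10.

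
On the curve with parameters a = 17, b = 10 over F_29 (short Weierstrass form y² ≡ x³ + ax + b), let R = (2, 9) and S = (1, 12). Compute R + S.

(2, 9) + (1, 12). λ = (12 - 9)/(1 - 2) ≡ 3/28 mod 29. 28⁻¹ ≡ 28 (mod 29), so λ ≡ 26.
  x = λ² - 2 - 1 = 676 - 3 ≡ 6; y = λ·(2 - 6) - 9 ≡ 3. → (6, 3)

(6, 3)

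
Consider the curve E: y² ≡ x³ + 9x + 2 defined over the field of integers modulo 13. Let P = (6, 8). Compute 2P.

(1, 5)

tangent at (6, 8): λ = (3·6² + 9)/(2·8) ≡ 0/3. 3⁻¹ ≡ 9 (mod 13), so λ ≡ 0·9 ≡ 0.
  x = λ² - 6 - 6 = 0 - 12 ≡ 1; y = λ·(6 - 1) - 8 ≡ 5. → (1, 5)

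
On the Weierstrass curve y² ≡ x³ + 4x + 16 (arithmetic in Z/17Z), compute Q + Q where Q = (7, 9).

tangent at (7, 9): λ = (3·7² + 4)/(2·9) ≡ 15/1. 1⁻¹ ≡ 1 (mod 17) since 1·1 = 1 ≡ 1, so λ ≡ 15·1 ≡ 15.
  x = λ² - 7 - 7 = 225 - 14 ≡ 7; y = λ·(7 - 7) - 9 ≡ 8. → (7, 8)

(7, 8)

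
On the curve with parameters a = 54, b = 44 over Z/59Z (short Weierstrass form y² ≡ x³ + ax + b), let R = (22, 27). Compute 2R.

(44, 15)

tangent at (22, 27): λ = (3·22² + 54)/(2·27) ≡ 31/54. 54⁻¹ ≡ 47 (mod 59), so λ ≡ 31·47 ≡ 41.
  x = λ² - 22 - 22 = 1681 - 44 ≡ 44; y = λ·(22 - 44) - 27 ≡ 15. → (44, 15)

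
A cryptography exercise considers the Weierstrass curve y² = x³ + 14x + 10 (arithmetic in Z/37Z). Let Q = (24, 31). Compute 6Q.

Repeated addition: build up to 6Q.
2Q: tangent at (24, 31): λ = (3·24² + 14)/(2·31) ≡ 3/25. 25⁻¹ ≡ 3 (mod 37), so λ ≡ 3·3 ≡ 9.
  x = λ² - 24 - 24 = 81 - 48 ≡ 33; y = λ·(24 - 33) - 31 ≡ 36. → (33, 36)
3Q: (33, 36) + (24, 31). λ = (31 - 36)/(24 - 33) ≡ 32/28 mod 37. 28⁻¹ ≡ 4 (mod 37), so λ ≡ 17.
  x = λ² - 33 - 24 = 289 - 57 ≡ 10; y = λ·(33 - 10) - 36 ≡ 22. → (10, 22)
4Q: (10, 22) + (24, 31). λ = (31 - 22)/(24 - 10) ≡ 9/14 mod 37. 14⁻¹ ≡ 8 (mod 37) since 14·8 = 112 ≡ 1, so λ ≡ 35.
  x = λ² - 10 - 24 = 1225 - 34 ≡ 7; y = λ·(10 - 7) - 22 ≡ 9. → (7, 9)
5Q: (7, 9) + (24, 31). λ = (31 - 9)/(24 - 7) ≡ 22/17 mod 37. 17⁻¹ ≡ 24 (mod 37), so λ ≡ 10.
  x = λ² - 7 - 24 = 100 - 31 ≡ 32; y = λ·(7 - 32) - 9 ≡ 0. → (32, 0)
6Q: (32, 0) + (24, 31). λ = (31 - 0)/(24 - 32) ≡ 31/29 mod 37. 29⁻¹ ≡ 23 (mod 37) since 29·23 = 667 ≡ 1, so λ ≡ 10.
  x = λ² - 32 - 24 = 100 - 56 ≡ 7; y = λ·(32 - 7) - 0 ≡ 28. → (7, 28)

(7, 28)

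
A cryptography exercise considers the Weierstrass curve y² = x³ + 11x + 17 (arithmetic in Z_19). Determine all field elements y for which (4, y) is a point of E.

7, 12

x³ + 11x + 17 = 125 ≡ 11 (mod 19).
Square roots of 11 mod 19: 7 and 12 (since 7² = 49 ≡ 11).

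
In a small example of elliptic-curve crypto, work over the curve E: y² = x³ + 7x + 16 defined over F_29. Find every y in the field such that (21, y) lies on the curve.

x³ + 7x + 16 = 9424 ≡ 28 (mod 29).
Square roots of 28 mod 29: 12 and 17 (since 12² = 144 ≡ 28).

12, 17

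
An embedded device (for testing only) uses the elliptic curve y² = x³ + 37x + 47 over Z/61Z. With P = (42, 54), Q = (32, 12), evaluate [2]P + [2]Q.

First 2P:
Repeated addition: build up to 2P.
2P: tangent at (42, 54): λ = (3·42² + 37)/(2·54) ≡ 22/47. 47⁻¹ ≡ 13 (mod 61) since 47·13 = 611 ≡ 1, so λ ≡ 22·13 ≡ 42.
  x = λ² - 42 - 42 = 1764 - 84 ≡ 33; y = λ·(42 - 33) - 54 ≡ 19. → (33, 19)
2P = (33, 19).
Next 2Q:
Repeated addition: build up to 2Q.
2Q: tangent at (32, 12): λ = (3·32² + 37)/(2·12) ≡ 59/24. 24⁻¹ ≡ 28 (mod 61), so λ ≡ 59·28 ≡ 5.
  x = λ² - 32 - 32 = 25 - 64 ≡ 22; y = λ·(32 - 22) - 12 ≡ 38. → (22, 38)
2Q = (22, 38).
Finally 2P + 2Q:
(33, 19) + (22, 38). λ = (38 - 19)/(22 - 33) ≡ 19/50 mod 61. 50⁻¹ ≡ 11 (mod 61) since 50·11 = 550 ≡ 1, so λ ≡ 26.
  x = λ² - 33 - 22 = 676 - 55 ≡ 11; y = λ·(33 - 11) - 19 ≡ 4. → (11, 4)

(11, 4)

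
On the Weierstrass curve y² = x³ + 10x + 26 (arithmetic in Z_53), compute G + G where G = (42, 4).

tangent at (42, 4): λ = (3·42² + 10)/(2·4) ≡ 2/8. 8⁻¹ ≡ 20 (mod 53), so λ ≡ 2·20 ≡ 40.
  x = λ² - 42 - 42 = 1600 - 84 ≡ 32; y = λ·(42 - 32) - 4 ≡ 25. → (32, 25)

(32, 25)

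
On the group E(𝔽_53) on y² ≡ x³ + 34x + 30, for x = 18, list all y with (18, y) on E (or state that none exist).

none

x³ + 34x + 30 = 6474 ≡ 8 (mod 53).
8 is a non-residue mod 53; no y exists.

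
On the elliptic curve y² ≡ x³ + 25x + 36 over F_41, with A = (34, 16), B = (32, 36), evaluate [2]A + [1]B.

O

First 2A:
Repeated addition: build up to 2A.
2A: tangent at (34, 16): λ = (3·34² + 25)/(2·16) ≡ 8/32. 32⁻¹ ≡ 9 (mod 41) since 32·9 = 288 ≡ 1, so λ ≡ 8·9 ≡ 31.
  x = λ² - 34 - 34 = 961 - 68 ≡ 32; y = λ·(34 - 32) - 16 ≡ 5. → (32, 5)
2A = (32, 5).
Finally 2A + B:
(32, 5) + (32, 36): same x and y₁ ≡ -y₂, so the sum is the point at infinity.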